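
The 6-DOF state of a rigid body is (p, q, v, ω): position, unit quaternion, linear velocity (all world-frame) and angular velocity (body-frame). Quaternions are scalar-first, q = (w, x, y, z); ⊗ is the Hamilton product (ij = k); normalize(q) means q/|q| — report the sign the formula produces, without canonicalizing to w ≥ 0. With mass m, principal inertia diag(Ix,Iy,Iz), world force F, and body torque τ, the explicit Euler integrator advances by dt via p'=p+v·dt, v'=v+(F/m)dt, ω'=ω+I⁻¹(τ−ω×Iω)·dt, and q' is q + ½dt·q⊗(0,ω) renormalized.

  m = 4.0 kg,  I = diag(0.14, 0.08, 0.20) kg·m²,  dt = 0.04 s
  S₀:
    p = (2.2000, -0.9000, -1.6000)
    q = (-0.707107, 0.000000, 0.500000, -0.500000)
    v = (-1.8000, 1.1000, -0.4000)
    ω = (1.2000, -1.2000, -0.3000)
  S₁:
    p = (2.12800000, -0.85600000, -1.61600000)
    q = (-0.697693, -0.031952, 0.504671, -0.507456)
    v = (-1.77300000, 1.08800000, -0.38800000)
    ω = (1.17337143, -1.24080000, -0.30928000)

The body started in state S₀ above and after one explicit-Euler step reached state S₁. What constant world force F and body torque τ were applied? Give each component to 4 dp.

Δv = v₁−v₀ = (0.02700000, -0.01200000, 0.01200000)
F = m·Δv/dt = (2.7000, -1.2000, 1.2000)
rate change Δω = (-0.02662857, -0.04080000, -0.00928000)
I·α + gyro = (-0.0500, -0.0600, 0.0400)

F = (2.7000, -1.2000, 1.2000)
τ = (-0.0500, -0.0600, 0.0400)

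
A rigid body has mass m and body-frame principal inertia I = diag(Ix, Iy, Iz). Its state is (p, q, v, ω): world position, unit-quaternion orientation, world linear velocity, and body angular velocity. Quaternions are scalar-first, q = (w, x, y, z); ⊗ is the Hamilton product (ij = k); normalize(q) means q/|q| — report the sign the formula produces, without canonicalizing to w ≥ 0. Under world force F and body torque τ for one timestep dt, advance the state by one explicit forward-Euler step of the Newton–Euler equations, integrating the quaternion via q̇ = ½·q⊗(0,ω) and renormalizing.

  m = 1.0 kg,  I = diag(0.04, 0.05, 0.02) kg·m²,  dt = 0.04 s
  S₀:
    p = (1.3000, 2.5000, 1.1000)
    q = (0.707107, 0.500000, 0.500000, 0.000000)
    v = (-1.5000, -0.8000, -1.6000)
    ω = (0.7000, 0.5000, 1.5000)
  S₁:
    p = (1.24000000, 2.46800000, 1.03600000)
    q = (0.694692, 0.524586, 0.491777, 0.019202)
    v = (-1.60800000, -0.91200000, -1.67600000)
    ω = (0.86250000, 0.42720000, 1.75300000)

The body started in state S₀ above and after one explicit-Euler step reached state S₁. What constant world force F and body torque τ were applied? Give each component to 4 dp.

rate change Δω = (0.16250000, -0.07280000, 0.25300000)
applied torque τ = (0.1400, -0.0700, 0.1300)
velocity change Δv = (-0.10800000, -0.11200000, -0.07600000)
F = m·Δv/dt = (-2.7000, -2.8000, -1.9000)

F = (-2.7000, -2.8000, -1.9000)
τ = (0.1400, -0.0700, 0.1300)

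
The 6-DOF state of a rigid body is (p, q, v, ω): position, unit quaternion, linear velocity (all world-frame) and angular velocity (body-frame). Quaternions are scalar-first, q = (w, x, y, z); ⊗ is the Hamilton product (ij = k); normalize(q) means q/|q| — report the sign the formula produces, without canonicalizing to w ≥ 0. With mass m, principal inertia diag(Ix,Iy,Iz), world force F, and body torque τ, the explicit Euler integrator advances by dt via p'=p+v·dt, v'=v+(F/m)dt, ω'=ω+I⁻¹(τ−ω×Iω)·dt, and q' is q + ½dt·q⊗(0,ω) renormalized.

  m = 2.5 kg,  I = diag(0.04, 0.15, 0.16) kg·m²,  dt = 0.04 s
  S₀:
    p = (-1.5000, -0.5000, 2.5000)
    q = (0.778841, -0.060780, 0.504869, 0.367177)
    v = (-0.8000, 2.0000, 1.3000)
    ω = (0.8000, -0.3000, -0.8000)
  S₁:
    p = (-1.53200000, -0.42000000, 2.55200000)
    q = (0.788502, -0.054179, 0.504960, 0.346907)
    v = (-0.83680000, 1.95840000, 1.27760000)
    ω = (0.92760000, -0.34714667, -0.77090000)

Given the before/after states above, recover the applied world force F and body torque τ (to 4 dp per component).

F = (-2.3000, -2.6000, -1.4000)
τ = (0.1300, -0.1000, 0.0900)

velocity change Δv = (-0.03680000, -0.04160000, -0.02240000)
applied force F = (-2.3000, -2.6000, -1.4000)
rate change Δω = (0.12760000, -0.04714667, 0.02910000)
applied torque τ = (0.1300, -0.1000, 0.0900)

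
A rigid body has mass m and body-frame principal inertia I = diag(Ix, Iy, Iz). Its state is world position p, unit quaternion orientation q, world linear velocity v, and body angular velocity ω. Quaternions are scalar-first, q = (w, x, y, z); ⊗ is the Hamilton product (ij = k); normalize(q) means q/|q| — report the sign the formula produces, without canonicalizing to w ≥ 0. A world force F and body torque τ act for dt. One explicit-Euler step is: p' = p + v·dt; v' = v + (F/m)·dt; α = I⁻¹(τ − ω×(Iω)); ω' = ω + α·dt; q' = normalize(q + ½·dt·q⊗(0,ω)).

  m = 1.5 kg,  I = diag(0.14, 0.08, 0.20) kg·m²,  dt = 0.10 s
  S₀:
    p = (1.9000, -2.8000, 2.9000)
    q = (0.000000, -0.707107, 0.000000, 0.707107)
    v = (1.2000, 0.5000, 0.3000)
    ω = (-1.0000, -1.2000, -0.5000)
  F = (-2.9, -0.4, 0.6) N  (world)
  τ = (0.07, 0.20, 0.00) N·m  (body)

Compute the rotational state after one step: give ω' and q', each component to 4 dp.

ω' = (-1.0014, -0.9125, -0.4640)
q' = (-0.0176, -0.6625, -0.0529, 0.7470)

gyro term ω×Iω = (0.0720, -0.0300, -0.0720)
(τ − ω×Iω)/I = (-0.0143, 2.8750, 0.3600)
new body rate ω' = (-1.0014, -0.9125, -0.4640)
q⊗(0,ω) = (-0.3535535, 0.8485284, -1.0606605, 0.8485284)
updated quaternion q' = (-0.0176, -0.6625, -0.0529, 0.7470)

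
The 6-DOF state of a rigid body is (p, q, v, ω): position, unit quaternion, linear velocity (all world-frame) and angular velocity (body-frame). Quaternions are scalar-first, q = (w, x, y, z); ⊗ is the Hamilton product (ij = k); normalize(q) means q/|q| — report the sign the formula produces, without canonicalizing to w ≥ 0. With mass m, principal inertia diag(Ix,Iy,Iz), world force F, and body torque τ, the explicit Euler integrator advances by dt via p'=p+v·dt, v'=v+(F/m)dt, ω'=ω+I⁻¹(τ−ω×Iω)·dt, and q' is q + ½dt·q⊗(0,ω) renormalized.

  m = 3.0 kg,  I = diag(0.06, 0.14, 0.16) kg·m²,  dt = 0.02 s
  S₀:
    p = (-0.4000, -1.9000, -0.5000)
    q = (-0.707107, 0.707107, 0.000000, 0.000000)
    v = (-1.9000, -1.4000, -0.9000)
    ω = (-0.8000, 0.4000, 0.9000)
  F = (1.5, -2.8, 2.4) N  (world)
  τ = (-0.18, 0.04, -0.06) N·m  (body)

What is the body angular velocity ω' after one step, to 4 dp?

gyro term ω×Iω = (0.0072, 0.0720, -0.0256)
(τ − ω×Iω)/I = (-3.1200, -0.2286, -0.2150)
ω + α·dt = (-0.8624, 0.3954, 0.8957)

ω' = (-0.8624, 0.3954, 0.8957)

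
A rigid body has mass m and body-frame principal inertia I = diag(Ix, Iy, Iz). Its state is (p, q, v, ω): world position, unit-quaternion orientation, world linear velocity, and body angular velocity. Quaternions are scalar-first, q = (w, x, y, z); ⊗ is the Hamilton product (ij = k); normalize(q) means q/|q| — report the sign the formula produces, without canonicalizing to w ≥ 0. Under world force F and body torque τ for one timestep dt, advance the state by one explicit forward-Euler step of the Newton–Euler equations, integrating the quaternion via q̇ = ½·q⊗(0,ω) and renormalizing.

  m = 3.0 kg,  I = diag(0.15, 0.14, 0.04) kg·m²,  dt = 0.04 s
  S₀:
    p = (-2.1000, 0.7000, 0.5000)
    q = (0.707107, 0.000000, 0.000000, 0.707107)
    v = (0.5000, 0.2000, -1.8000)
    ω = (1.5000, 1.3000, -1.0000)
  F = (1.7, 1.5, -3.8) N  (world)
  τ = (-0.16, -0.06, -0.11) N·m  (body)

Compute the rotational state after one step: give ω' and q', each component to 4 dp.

ω' = (1.4227, 1.3300, -1.0905)
q' = (0.7205, 0.0028, 0.0396, 0.6923)

(τ − ω×Iω)/I = (-1.9333, 0.7500, -2.2625)
new body rate ω' = (1.4227, 1.3300, -1.0905)
2q̇ = q⊗(0,ω) = (0.7071070, 0.1414214, 1.9798996, -0.7071070)
updated quaternion q' = (0.7205, 0.0028, 0.0396, 0.6923)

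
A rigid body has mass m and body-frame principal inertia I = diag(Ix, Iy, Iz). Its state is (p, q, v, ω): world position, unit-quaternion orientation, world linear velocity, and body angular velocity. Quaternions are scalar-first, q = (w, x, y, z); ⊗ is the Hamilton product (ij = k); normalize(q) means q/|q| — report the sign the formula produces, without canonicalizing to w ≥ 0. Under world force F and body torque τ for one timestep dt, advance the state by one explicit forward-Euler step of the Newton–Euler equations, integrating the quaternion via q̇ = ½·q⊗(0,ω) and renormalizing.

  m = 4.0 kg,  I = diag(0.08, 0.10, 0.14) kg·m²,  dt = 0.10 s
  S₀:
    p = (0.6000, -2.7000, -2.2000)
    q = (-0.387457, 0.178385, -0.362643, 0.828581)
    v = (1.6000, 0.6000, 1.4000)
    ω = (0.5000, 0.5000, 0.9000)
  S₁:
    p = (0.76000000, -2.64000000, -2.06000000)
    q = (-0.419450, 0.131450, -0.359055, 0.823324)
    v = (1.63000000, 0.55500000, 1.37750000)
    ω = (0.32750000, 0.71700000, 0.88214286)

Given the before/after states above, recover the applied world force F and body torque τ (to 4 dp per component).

rate change Δω = (-0.17250000, 0.21700000, -0.01785714)
gyro term ω₀×Iω₀ = (0.0180, -0.0270, 0.0050)
applied torque τ = (-0.1200, 0.1900, -0.0200)
Δv = v₁−v₀ = (0.03000000, -0.04500000, -0.02250000)
applied force F = (1.2000, -1.8000, -0.9000)

F = (1.2000, -1.8000, -0.9000)
τ = (-0.1200, 0.1900, -0.0200)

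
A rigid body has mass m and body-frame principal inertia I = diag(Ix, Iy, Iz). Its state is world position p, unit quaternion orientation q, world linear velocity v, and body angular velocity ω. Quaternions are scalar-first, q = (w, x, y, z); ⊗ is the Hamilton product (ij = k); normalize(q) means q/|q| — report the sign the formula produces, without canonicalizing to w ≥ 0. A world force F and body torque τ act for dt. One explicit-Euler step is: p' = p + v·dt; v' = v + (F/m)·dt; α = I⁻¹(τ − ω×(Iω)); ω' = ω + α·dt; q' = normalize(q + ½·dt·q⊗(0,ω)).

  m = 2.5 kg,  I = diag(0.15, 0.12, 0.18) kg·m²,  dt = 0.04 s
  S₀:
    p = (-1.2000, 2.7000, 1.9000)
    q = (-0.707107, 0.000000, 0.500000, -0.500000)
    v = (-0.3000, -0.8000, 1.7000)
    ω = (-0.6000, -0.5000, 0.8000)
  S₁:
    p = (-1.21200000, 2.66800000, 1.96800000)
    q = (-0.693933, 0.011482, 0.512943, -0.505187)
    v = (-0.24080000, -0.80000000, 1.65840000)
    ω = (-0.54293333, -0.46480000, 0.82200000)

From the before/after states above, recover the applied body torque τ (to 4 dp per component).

τ = (0.1900, 0.1200, 0.0900)

rate change Δω = (0.05706667, 0.03520000, 0.02200000)
τ = I·(Δω/dt) + ω₀×(Iω₀) = (0.1900, 0.1200, 0.0900)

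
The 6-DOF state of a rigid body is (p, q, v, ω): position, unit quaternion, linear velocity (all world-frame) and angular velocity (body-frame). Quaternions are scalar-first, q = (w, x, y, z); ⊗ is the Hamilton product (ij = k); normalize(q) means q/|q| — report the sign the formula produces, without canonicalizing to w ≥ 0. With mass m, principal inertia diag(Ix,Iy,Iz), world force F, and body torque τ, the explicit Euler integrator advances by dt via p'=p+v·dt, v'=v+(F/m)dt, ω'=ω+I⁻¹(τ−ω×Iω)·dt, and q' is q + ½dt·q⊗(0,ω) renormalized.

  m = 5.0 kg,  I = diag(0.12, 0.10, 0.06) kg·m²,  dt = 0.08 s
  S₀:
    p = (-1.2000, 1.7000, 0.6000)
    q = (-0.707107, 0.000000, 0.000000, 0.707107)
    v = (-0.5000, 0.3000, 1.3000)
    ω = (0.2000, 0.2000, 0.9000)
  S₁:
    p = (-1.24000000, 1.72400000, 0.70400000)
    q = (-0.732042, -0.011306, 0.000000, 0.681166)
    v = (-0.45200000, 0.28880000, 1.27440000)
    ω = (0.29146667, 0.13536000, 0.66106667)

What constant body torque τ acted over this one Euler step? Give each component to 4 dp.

rate change Δω = (0.09146667, -0.06464000, -0.23893333)
I·α + gyro = (0.1300, -0.0700, -0.1800)

τ = (0.1300, -0.0700, -0.1800)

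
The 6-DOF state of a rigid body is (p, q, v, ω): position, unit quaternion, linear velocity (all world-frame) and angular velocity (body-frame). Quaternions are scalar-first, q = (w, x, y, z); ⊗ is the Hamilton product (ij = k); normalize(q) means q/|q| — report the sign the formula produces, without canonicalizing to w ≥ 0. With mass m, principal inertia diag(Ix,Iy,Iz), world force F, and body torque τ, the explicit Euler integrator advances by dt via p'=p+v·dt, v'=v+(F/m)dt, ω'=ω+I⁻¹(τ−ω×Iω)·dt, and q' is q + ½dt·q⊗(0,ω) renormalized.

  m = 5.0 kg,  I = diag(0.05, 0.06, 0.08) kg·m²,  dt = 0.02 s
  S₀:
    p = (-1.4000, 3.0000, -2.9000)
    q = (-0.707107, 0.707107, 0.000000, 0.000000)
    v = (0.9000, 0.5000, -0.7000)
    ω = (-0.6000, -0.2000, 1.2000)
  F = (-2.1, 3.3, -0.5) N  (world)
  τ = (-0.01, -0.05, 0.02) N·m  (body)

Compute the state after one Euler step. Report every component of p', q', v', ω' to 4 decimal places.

p' = (-1.3820, 3.0100, -2.9140)
q' = (-0.7028, 0.7113, -0.0071, -0.0099)
v' = (0.8916, 0.5132, -0.7020)
ω' = (-0.6021, -0.2239, 1.2047)

linear accel F/m = (-0.4200, 0.6600, -0.1000)
new position p' = (-1.3820, 3.0100, -2.9140)
v' = v + a·dt = (0.8916, 0.5132, -0.7020)
ω×(Iω) gyroscopic = (-0.0048, 0.0216, 0.0012)
(τ − ω×Iω)/I = (-0.1040, -1.1933, 0.2350)
ω + α·dt = (-0.6021, -0.2239, 1.2047)
Hamilton product q⊗(0,ω) = (0.4242642, 0.4242642, -0.7071070, -0.9899498)
q' = normalize(q + ½dt·q⊗(0,ω)) = (-0.7028, 0.7113, -0.0071, -0.0099)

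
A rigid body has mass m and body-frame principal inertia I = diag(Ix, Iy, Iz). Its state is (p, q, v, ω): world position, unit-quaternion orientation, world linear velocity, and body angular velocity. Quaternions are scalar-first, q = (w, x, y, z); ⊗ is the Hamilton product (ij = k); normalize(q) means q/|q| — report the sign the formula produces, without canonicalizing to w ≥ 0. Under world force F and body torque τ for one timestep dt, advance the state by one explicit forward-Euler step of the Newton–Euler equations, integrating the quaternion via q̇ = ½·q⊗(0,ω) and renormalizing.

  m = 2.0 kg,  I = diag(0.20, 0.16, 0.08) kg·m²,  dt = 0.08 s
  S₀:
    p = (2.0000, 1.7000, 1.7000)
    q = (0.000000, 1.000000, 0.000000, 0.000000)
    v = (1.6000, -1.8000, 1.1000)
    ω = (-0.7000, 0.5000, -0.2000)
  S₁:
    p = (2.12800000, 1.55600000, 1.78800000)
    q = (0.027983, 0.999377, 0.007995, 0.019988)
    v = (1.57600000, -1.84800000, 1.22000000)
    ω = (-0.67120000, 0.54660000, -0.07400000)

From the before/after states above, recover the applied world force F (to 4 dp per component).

Δv = v₁−v₀ = (-0.02400000, -0.04800000, 0.12000000)
m·(v₁−v₀)/dt = (-0.6000, -1.2000, 3.0000)

F = (-0.6000, -1.2000, 3.0000)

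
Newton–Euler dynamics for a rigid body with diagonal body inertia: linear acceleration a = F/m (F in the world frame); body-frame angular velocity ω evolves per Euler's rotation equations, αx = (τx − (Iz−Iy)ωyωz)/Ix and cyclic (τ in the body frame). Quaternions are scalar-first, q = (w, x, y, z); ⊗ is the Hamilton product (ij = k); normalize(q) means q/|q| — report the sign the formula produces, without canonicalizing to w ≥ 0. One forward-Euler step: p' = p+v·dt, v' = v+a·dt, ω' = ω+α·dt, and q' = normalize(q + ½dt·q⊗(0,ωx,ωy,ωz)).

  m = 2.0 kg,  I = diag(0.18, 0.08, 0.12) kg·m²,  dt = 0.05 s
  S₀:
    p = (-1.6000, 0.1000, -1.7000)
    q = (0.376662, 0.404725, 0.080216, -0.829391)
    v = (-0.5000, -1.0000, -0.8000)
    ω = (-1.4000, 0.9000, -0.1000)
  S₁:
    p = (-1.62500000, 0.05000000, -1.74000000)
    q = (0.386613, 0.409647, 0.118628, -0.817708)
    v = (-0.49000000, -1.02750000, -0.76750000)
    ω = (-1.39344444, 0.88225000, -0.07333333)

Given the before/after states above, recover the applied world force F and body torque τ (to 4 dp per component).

F = (0.4000, -1.1000, 1.3000)
τ = (0.0200, -0.0200, 0.1900)

velocity change Δv = (0.01000000, -0.02750000, 0.03250000)
applied force F = (0.4000, -1.1000, 1.3000)
ω₁ − ω₀ = (0.00655556, -0.01775000, 0.02666667)
τ = I·(Δω/dt) + ω₀×(Iω₀) = (0.0200, -0.0200, 0.1900)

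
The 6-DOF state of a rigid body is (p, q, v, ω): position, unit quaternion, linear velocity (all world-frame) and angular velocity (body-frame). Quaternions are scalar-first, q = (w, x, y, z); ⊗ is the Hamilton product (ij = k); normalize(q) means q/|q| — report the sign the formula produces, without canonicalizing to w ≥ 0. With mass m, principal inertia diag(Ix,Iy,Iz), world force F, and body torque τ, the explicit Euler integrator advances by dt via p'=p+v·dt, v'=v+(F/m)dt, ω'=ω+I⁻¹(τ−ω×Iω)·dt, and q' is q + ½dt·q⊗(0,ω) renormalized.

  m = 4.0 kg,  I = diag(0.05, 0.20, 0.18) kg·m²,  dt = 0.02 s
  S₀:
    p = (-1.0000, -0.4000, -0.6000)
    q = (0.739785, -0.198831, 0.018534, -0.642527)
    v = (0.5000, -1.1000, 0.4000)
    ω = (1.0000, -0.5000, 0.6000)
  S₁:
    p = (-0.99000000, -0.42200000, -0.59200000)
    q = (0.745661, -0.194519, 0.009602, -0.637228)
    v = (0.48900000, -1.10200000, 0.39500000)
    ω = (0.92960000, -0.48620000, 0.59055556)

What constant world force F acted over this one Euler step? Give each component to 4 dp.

velocity change Δv = (-0.01100000, -0.00200000, -0.00500000)
F = m·Δv/dt = (-2.2000, -0.4000, -1.0000)

F = (-2.2000, -0.4000, -1.0000)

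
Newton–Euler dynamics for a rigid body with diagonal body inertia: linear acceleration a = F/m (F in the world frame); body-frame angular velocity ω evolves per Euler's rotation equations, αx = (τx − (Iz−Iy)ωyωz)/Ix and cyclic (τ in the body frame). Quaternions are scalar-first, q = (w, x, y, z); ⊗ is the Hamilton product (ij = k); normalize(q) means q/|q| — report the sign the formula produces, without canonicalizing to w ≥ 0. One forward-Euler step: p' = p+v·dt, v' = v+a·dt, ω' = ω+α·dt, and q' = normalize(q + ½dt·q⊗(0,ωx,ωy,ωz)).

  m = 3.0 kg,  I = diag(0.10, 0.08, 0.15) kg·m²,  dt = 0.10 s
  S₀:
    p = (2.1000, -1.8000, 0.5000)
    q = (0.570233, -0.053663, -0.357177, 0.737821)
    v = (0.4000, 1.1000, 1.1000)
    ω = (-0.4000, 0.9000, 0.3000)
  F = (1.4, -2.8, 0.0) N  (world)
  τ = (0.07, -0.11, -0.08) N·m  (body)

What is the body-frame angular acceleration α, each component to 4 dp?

α = (0.5110, -1.4500, -0.5813)

ω×(Iω) gyroscopic = (0.0189, 0.0060, 0.0072)
angular accel α = (0.5110, -1.4500, -0.5813)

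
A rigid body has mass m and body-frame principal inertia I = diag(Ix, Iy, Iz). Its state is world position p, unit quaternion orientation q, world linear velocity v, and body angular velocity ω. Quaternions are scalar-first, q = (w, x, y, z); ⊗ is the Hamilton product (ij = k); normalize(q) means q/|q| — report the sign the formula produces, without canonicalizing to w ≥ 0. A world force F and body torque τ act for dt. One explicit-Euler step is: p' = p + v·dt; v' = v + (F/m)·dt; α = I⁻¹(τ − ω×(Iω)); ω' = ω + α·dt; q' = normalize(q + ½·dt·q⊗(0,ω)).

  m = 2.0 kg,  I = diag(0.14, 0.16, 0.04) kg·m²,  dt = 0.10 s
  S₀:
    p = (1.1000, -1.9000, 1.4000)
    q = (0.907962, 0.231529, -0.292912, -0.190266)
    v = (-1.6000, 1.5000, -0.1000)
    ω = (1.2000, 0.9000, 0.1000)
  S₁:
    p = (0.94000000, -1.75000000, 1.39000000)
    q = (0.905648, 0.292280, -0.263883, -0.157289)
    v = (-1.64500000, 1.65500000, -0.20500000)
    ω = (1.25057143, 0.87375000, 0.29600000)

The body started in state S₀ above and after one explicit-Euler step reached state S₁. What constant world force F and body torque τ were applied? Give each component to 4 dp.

F = (-0.9000, 3.1000, -2.1000)
τ = (0.0600, -0.0300, 0.1000)

Δω = ω₁−ω₀ = (0.05057143, -0.02625000, 0.19600000)
applied torque τ = (0.0600, -0.0300, 0.1000)
Δv = v₁−v₀ = (-0.04500000, 0.15500000, -0.10500000)
applied force F = (-0.9000, 3.1000, -2.1000)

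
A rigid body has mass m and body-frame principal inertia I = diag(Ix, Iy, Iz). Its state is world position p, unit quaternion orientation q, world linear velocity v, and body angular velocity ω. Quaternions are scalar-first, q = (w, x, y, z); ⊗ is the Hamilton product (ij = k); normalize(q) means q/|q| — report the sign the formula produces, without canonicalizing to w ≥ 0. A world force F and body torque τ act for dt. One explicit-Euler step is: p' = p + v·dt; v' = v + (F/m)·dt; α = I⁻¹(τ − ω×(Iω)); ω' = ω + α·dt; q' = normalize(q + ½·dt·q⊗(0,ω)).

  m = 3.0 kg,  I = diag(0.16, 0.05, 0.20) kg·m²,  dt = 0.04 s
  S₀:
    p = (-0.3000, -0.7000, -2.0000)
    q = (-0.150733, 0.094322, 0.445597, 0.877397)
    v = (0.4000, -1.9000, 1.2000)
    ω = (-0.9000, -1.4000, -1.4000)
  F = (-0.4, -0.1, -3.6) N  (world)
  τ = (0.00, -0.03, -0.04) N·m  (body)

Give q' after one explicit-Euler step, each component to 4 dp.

q' = (-0.1119, 0.1090, 0.4363, 0.8862)

q⊗(0,ω) = (1.9370814, 0.7401797, -0.4465803, 0.4800127)
q + ½dt·q⊗(0,ω), renormalized = (-0.1119, 0.1090, 0.4363, 0.8862)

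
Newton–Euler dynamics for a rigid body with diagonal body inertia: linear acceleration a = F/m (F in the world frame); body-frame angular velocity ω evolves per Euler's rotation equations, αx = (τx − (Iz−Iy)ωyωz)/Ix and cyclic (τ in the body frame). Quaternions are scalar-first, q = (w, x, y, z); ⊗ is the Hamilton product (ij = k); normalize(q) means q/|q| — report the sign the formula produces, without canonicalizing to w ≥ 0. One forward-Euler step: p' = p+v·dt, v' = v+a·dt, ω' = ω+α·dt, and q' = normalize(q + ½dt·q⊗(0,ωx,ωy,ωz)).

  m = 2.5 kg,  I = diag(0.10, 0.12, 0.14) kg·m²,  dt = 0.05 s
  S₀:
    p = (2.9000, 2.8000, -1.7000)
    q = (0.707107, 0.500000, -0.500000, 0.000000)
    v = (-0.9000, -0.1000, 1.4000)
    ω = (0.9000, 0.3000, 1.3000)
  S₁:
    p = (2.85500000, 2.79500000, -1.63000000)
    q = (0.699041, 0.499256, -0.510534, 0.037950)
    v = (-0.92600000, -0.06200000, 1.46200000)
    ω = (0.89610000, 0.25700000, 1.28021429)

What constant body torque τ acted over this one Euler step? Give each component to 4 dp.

τ = (0.0000, -0.1500, -0.0500)

ω₁ − ω₀ = (-0.00390000, -0.04300000, -0.01978571)
τ = I·(Δω/dt) + ω₀×(Iω₀) = (0.0000, -0.1500, -0.0500)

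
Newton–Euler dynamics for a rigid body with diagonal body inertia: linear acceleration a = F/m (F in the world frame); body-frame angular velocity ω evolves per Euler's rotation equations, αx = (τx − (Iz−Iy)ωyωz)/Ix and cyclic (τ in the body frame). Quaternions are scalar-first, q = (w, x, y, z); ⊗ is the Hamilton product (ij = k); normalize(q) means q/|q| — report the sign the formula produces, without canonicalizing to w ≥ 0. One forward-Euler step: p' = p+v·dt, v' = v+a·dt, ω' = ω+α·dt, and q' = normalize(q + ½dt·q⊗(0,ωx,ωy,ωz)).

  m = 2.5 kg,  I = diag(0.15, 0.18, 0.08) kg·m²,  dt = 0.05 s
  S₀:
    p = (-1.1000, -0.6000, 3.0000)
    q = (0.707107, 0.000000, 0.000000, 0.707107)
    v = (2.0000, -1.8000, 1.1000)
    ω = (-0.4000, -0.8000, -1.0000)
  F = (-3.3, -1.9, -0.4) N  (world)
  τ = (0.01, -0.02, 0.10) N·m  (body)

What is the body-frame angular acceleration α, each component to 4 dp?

gyro term ω×Iω = (-0.0800, 0.0280, 0.0096)
(τ − ω×Iω)/I = (0.6000, -0.2667, 1.1300)

α = (0.6000, -0.2667, 1.1300)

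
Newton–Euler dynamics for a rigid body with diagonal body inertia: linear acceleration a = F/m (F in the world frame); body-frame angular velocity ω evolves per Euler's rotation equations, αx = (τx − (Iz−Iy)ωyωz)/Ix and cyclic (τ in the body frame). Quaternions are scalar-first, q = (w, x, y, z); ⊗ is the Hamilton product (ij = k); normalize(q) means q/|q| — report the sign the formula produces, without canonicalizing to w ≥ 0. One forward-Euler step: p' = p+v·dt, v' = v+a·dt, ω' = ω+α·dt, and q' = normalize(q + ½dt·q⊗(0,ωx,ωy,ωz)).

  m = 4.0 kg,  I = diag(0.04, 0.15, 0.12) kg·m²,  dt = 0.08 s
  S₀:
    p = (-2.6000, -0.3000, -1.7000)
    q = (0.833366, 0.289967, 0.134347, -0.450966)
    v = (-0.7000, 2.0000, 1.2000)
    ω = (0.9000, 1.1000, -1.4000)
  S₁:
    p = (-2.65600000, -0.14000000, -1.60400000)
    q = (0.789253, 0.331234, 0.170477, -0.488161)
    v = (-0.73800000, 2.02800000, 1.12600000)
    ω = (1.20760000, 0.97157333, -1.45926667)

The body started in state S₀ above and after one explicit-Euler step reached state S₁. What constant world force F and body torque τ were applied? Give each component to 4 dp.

Δω = ω₁−ω₀ = (0.30760000, -0.12842667, -0.05926667)
applied torque τ = (0.2000, -0.1400, 0.0200)
velocity change Δv = (-0.03800000, 0.02800000, -0.07400000)
m·(v₁−v₀)/dt = (-1.9000, 1.4000, -3.7000)

F = (-1.9000, 1.4000, -3.7000)
τ = (0.2000, -0.1400, 0.0200)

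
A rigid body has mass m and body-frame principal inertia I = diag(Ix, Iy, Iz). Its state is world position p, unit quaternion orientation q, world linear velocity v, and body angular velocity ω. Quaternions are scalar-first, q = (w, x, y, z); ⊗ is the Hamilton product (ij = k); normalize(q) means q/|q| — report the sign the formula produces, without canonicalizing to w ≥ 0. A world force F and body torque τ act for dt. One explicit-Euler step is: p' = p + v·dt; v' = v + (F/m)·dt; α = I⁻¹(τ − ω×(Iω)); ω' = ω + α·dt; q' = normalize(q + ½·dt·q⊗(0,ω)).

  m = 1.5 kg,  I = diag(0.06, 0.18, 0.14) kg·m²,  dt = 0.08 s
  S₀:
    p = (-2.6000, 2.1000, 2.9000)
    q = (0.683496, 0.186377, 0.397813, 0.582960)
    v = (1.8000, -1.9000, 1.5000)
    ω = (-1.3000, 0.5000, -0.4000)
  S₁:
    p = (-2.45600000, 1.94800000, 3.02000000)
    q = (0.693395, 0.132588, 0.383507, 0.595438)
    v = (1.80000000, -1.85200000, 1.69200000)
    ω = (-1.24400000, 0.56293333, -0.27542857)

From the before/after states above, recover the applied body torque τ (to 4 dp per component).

τ = (0.0500, 0.1000, 0.1400)

Δω = ω₁−ω₀ = (0.05600000, 0.06293333, 0.12457143)
ω₀×(Iω₀) = (0.0080, -0.0416, -0.0780)
I·α + gyro = (0.0500, 0.1000, 0.1400)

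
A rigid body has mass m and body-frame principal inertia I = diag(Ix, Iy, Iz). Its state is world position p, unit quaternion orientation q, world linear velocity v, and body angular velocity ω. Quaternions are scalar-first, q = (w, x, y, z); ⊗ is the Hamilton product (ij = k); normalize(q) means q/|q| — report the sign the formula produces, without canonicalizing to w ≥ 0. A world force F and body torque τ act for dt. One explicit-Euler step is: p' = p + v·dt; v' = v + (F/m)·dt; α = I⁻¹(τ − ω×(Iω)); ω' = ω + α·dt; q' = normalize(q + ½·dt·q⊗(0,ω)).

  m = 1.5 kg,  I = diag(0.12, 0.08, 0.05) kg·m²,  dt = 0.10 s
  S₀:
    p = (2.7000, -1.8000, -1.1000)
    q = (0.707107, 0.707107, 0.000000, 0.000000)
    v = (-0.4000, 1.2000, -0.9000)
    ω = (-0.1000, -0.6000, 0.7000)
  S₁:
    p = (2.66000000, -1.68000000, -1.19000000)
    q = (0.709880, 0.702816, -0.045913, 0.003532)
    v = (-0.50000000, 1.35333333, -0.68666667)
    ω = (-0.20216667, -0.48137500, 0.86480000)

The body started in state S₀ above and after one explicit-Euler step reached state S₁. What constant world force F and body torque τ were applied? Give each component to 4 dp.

F = (-1.5000, 2.3000, 3.2000)
τ = (-0.1100, 0.0900, 0.0800)

rate change Δω = (-0.10216667, 0.11862500, 0.16480000)
ω₀×(Iω₀) = (0.0126, -0.0049, -0.0024)
applied torque τ = (-0.1100, 0.0900, 0.0800)
v₁ − v₀ = (-0.10000000, 0.15333333, 0.21333333)
F = m·Δv/dt = (-1.5000, 2.3000, 3.2000)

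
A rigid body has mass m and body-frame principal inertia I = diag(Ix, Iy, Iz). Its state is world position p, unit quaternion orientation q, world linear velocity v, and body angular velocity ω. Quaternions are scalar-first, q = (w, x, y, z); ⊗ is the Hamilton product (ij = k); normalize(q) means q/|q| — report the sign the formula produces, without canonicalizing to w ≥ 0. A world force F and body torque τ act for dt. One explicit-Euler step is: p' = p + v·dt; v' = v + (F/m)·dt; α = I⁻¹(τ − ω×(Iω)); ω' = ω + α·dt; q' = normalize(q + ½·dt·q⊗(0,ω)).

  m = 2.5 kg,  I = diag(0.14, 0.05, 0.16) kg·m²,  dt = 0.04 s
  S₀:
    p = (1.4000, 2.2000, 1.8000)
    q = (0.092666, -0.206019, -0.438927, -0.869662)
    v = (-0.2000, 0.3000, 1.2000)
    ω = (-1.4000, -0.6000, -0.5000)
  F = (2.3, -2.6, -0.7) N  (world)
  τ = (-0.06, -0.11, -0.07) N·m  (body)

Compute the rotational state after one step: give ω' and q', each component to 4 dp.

precession coupling ω×(Iω) = (0.0330, -0.0140, -0.0756)
angular accel α = (-0.6643, -1.9200, 0.0350)
new body rate ω' = (-1.4266, -0.6768, -0.4986)
Hamilton product q⊗(0,ω) = (-0.9866138, -0.4320661, 1.0589177, -0.5372194)
updated quaternion q' = (0.0729, -0.2146, -0.4175, -0.8800)

ω' = (-1.4266, -0.6768, -0.4986)
q' = (0.0729, -0.2146, -0.4175, -0.8800)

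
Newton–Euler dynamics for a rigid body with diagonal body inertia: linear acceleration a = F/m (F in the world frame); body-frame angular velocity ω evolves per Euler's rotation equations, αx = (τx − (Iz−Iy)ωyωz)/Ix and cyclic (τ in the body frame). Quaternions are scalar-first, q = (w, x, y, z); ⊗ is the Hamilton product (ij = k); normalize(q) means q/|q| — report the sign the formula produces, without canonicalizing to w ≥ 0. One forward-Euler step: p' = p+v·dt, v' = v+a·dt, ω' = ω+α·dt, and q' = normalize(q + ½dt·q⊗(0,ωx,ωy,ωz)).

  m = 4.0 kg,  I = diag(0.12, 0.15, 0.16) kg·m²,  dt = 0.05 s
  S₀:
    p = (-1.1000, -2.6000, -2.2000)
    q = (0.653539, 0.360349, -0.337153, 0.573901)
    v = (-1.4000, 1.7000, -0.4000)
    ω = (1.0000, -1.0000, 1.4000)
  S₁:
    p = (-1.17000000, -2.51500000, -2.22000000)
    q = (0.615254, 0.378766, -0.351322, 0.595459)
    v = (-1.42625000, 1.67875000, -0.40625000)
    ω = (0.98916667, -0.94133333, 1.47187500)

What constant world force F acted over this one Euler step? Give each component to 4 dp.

v₁ − v₀ = (-0.02625000, -0.02125000, -0.00625000)
m·(v₁−v₀)/dt = (-2.1000, -1.7000, -0.5000)

F = (-2.1000, -1.7000, -0.5000)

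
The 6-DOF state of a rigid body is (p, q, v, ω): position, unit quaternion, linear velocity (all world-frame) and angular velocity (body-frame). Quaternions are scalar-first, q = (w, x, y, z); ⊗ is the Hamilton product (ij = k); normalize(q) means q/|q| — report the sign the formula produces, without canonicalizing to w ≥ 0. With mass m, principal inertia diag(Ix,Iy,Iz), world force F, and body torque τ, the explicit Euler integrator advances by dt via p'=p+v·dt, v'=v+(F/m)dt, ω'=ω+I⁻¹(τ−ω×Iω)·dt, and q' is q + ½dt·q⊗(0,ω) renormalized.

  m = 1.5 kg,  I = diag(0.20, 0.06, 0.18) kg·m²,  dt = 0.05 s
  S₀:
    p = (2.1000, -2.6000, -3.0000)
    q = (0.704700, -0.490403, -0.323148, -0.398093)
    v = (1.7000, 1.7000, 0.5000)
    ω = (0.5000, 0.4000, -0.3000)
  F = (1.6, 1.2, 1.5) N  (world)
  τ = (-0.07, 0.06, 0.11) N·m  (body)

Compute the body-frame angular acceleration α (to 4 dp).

ω×(Iω) gyroscopic = (-0.0144, -0.0030, -0.0280)
(τ − ω×Iω)/I = (-0.2780, 1.0500, 0.7667)

α = (-0.2780, 1.0500, 0.7667)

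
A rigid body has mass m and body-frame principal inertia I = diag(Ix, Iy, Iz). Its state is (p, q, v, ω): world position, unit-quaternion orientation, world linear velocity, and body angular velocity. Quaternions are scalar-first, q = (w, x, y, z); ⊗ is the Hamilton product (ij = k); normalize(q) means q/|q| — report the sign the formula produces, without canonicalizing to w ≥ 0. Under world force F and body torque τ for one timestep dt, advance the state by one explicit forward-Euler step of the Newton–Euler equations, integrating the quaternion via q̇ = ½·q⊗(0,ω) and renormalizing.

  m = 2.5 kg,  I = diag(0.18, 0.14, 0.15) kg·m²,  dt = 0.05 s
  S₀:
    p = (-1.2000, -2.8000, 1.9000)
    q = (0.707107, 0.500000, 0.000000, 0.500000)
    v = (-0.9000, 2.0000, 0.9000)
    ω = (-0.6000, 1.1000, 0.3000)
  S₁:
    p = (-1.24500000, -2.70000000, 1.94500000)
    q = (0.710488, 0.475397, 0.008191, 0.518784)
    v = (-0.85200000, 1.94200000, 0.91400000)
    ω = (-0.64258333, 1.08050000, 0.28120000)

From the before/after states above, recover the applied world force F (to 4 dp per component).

velocity change Δv = (0.04800000, -0.05800000, 0.01400000)
m·(v₁−v₀)/dt = (2.4000, -2.9000, 0.7000)

F = (2.4000, -2.9000, 0.7000)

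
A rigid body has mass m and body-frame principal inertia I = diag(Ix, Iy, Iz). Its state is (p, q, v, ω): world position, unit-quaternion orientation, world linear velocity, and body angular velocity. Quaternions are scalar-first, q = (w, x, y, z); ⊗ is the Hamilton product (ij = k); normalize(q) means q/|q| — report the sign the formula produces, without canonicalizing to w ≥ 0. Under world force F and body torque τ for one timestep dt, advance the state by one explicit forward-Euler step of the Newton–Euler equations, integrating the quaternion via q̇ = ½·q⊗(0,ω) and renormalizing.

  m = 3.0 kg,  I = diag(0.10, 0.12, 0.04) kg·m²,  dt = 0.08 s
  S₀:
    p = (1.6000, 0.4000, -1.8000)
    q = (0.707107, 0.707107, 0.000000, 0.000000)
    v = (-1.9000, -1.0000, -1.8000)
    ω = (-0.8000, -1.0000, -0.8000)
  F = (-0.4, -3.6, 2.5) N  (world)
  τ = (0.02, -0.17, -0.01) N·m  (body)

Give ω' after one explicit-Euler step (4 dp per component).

ω' = (-0.7328, -1.1389, -0.8520)

precession coupling ω×(Iω) = (-0.0640, 0.0384, 0.0160)
α = I⁻¹(τ − ω×Iω) = (0.8400, -1.7367, -0.6500)
ω' = ω + α·dt = (-0.7328, -1.1389, -0.8520)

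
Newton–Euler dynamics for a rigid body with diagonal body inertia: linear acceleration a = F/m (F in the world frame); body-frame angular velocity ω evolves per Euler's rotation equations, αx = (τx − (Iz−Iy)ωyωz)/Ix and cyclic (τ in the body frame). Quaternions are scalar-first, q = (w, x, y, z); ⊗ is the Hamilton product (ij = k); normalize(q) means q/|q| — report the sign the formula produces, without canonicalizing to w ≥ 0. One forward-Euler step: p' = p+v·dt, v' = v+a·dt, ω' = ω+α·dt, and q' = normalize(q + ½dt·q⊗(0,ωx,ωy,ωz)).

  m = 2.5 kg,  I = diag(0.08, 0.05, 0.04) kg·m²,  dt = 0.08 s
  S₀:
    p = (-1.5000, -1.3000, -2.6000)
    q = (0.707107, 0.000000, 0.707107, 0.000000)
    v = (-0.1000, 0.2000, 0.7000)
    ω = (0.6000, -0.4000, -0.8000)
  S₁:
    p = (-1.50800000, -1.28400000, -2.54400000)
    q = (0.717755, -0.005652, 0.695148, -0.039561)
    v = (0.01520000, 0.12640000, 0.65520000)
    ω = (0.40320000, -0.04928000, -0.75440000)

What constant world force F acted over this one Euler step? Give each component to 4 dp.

F = (3.6000, -2.3000, -1.4000)

v₁ − v₀ = (0.11520000, -0.07360000, -0.04480000)
F = m·Δv/dt = (3.6000, -2.3000, -1.4000)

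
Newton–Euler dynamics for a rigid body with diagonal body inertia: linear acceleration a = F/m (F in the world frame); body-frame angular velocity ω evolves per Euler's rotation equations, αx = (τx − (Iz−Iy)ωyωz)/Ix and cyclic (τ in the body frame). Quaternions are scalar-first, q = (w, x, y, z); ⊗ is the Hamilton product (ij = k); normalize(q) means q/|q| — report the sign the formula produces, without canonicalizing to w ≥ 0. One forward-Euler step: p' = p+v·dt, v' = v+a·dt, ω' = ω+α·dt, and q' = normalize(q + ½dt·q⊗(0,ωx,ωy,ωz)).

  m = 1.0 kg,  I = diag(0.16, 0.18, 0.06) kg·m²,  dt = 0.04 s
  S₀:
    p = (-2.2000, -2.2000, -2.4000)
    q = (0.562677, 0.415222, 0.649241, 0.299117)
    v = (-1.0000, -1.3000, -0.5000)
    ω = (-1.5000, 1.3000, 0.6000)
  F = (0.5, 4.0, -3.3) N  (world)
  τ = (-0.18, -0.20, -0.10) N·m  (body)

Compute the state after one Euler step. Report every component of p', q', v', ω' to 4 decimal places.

new position p' = (-2.2400, -2.2520, -2.4200)
v' = v + a·dt = (-0.9800, -1.1400, -0.6320)
ω×(Iω) gyroscopic = (-0.0936, -0.0900, -0.0390)
(τ − ω×Iω)/I = (-0.5400, -0.6111, -1.0167)
ω' = ω + α·dt = (-1.5216, 1.2756, 0.5593)
q⊗(0,ω) = (-0.4006505, -0.8433230, 0.0336714, 1.8512563)
updated quaternion q' = (0.5542, 0.3980, 0.6494, 0.3359)

p' = (-2.2400, -2.2520, -2.4200)
q' = (0.5542, 0.3980, 0.6494, 0.3359)
v' = (-0.9800, -1.1400, -0.6320)
ω' = (-1.5216, 1.2756, 0.5593)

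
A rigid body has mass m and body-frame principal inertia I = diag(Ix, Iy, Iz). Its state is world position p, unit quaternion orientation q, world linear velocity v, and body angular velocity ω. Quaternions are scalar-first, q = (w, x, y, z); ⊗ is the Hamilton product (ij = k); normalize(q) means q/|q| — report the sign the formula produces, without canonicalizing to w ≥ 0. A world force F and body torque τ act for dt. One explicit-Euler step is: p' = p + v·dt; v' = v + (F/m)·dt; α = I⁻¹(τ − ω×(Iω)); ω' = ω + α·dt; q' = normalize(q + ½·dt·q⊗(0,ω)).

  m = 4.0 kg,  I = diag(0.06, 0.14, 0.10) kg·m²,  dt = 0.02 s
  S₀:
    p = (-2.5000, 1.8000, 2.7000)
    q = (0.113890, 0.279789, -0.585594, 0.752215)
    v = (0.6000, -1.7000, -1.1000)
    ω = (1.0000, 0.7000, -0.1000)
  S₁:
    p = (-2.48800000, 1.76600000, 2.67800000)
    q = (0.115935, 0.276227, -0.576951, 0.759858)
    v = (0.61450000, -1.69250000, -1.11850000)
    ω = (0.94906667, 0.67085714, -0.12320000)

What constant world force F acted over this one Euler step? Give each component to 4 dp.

F = (2.9000, 1.5000, -3.7000)

velocity change Δv = (0.01450000, 0.00750000, -0.01850000)
m·(v₁−v₀)/dt = (2.9000, 1.5000, -3.7000)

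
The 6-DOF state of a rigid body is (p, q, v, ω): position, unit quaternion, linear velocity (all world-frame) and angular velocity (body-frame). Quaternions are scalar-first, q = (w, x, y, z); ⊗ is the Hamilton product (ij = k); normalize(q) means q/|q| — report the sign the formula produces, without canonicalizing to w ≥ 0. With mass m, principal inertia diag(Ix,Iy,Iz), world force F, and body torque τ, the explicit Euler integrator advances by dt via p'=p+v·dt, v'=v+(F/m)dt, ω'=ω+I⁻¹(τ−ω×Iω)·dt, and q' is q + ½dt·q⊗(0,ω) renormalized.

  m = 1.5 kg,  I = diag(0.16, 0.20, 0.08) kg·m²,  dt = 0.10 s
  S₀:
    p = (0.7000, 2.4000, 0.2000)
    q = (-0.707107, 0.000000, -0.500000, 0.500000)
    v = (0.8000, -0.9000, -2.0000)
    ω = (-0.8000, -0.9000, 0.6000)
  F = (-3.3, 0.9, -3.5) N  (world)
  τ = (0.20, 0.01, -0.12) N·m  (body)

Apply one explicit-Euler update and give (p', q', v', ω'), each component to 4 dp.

ω×(Iω) gyroscopic = (0.0648, -0.0384, 0.0288)
α = I⁻¹(τ − ω×Iω) = (0.8450, 0.2420, -1.8600)
ω + α·dt = (-0.7155, -0.8758, 0.4140)
Hamilton product q⊗(0,ω) = (-0.7500000, 0.7156856, 0.2363963, -0.8242642)
q + ½dt·q⊗(0,ω), renormalized = (-0.7429, 0.0357, -0.4871, 0.4578)
a = F/m = (-2.2000, 0.6000, -2.3333)
p' = p + v·dt = (0.7800, 2.3100, 0.0000)
v' = v + a·dt = (0.5800, -0.8400, -2.2333)

p' = (0.7800, 2.3100, 0.0000)
q' = (-0.7429, 0.0357, -0.4871, 0.4578)
v' = (0.5800, -0.8400, -2.2333)
ω' = (-0.7155, -0.8758, 0.4140)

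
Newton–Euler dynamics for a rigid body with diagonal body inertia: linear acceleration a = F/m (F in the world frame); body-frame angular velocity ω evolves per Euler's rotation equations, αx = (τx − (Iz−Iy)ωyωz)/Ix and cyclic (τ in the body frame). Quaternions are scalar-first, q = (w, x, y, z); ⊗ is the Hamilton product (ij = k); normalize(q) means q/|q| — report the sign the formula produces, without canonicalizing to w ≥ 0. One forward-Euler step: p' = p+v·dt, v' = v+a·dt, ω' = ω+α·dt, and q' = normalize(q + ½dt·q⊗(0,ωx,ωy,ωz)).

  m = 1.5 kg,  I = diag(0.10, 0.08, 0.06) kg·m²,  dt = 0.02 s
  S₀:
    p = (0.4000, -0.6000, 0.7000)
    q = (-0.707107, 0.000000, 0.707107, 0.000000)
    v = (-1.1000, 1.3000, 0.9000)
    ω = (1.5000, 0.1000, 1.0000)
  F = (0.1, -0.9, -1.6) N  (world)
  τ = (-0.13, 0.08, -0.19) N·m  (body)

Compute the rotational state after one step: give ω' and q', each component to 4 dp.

precession coupling ω×(Iω) = (-0.0020, 0.0600, -0.0030)
(τ − ω×Iω)/I = (-1.2800, 0.2500, -3.1167)
new body rate ω' = (1.4744, 0.1050, 0.9377)
Hamilton product q⊗(0,ω) = (-0.0707107, -0.3535535, -0.0707107, -1.7677675)
updated quaternion q' = (-0.7077, -0.0035, 0.7063, -0.0177)

ω' = (1.4744, 0.1050, 0.9377)
q' = (-0.7077, -0.0035, 0.7063, -0.0177)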